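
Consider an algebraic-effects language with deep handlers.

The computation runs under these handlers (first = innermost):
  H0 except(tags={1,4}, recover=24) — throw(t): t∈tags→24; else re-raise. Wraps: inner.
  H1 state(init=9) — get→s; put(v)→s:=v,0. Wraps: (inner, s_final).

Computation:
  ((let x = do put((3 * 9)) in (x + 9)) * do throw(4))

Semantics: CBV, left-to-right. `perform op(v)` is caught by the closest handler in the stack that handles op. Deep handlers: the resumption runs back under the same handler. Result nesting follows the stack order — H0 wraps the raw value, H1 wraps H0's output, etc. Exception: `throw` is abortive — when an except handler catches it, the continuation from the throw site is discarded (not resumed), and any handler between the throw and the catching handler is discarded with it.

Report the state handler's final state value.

Answer: 27

Evaluation trace:
put(27) @ H1 ⇒ s:=27
throw(4) @ H0 caught ⇒ 24
H1 returns (24, 27)
= (24, 27)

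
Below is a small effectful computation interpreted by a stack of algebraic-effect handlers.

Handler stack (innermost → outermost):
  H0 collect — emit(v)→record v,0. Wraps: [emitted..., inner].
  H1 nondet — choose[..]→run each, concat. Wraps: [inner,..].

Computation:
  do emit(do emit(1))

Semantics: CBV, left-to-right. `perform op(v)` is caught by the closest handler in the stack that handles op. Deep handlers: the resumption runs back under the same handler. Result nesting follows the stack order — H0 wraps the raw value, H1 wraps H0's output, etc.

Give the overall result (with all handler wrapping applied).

Step-by-step:
emit(1) @ H0 ⇒ out+=1
emit(0) @ H0 ⇒ out+=0
H0 returns [1, 0, 0]
H1 returns [[1, 0, 0]]
= [[1, 0, 0]]

Answer: [[1, 0, 0]]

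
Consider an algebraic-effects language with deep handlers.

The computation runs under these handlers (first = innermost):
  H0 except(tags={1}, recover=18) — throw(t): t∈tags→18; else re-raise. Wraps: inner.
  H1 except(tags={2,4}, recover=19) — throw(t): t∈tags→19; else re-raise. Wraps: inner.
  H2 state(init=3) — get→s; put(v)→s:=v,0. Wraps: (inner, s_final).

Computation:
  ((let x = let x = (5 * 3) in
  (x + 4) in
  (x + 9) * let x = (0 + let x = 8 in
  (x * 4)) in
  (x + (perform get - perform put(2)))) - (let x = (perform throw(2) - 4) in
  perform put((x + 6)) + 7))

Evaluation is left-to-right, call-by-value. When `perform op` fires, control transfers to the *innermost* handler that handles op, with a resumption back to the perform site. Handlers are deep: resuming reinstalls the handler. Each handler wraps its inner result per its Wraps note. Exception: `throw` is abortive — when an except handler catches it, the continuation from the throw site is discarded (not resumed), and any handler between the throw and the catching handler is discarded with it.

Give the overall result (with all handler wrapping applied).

Answer: (19, 2)

Evaluation trace:
get @ H2 ⇒ 3
put(2) @ H2 ⇒ s:=2
throw(2) @ H0 re-raised
throw(2) @ H1 caught ⇒ 19
H2 returns (19, 2)
= (19, 2)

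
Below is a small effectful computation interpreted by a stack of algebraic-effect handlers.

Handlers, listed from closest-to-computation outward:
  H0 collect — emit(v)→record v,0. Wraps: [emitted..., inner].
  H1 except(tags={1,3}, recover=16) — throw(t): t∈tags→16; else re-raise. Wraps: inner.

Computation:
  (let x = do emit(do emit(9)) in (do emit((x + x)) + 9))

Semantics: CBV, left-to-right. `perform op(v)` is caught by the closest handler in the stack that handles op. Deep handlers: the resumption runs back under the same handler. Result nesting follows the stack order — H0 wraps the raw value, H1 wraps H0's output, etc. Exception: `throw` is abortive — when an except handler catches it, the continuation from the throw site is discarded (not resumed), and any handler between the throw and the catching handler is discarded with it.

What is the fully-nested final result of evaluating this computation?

Evaluation trace:
emit(9) @ H0 ⇒ out+=9
emit(0) @ H0 ⇒ out+=0
emit(0) @ H0 ⇒ out+=0
H0 returns [9, 0, 0, 9]
H1 returns [9, 0, 0, 9]
= [9, 0, 0, 9]

Answer: [9, 0, 0, 9]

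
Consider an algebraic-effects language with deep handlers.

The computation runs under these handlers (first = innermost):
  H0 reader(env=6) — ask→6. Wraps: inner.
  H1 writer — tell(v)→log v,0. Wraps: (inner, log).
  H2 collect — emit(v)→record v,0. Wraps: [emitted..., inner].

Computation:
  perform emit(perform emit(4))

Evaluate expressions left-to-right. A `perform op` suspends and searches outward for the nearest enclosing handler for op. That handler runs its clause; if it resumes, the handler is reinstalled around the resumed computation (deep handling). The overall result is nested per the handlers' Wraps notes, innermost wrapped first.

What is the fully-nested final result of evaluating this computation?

Answer: [4, 0, (0, ())]

Evaluation trace:
emit(4) @ H2 ⇒ out+=4
emit(0) @ H2 ⇒ out+=0
H0 returns 0
H1 returns (0, ())
H2 returns [4, 0, (0, ())]
= [4, 0, (0, ())]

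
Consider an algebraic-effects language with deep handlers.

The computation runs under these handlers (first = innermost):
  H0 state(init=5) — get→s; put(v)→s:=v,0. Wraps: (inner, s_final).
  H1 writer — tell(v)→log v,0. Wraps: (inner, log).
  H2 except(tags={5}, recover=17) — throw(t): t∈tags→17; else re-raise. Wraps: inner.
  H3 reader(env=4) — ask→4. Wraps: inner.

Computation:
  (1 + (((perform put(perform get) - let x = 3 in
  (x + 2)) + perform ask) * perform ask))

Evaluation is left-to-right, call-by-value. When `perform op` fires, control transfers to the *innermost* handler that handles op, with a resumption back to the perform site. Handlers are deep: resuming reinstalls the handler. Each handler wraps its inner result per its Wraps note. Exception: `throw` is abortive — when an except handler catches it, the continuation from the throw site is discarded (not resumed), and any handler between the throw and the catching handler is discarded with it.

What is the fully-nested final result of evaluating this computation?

Step-by-step:
get @ H0 ⇒ 5
put(5) @ H0 ⇒ s:=5
ask @ H3 ⇒ 4
ask @ H3 ⇒ 4
H0 returns (-3, 5)
H1 returns ((-3, 5), ())
H2 returns ((-3, 5), ())
H3 returns ((-3, 5), ())
= ((-3, 5), ())

Answer: ((-3, 5), ())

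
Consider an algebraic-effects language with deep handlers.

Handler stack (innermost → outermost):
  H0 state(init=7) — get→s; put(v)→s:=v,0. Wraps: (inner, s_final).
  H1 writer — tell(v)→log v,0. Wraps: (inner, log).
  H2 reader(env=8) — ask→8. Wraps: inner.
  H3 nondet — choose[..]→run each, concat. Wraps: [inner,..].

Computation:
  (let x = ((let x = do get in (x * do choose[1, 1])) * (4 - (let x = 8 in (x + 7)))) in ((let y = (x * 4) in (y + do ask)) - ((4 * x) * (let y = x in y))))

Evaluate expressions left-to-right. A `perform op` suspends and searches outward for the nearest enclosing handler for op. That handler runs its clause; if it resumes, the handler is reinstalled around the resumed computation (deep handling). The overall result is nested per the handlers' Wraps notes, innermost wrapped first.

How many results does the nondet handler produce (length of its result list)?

Working:
get @ H0 ⇒ 7
choose[1, 1] @ H3
  branch[0] choose=1:
    ask @ H2 ⇒ 8
    H0 returns (-24016, 7)
    H1 returns ((-24016, 7), ())
    H2 returns ((-24016, 7), ())
    H3 returns [((-24016, 7), ())]
  branch[1] choose=1:
    ask @ H2 ⇒ 8
    H0 returns (-24016, 7)
    H1 returns ((-24016, 7), ())
    H2 returns ((-24016, 7), ())
    H3 returns [((-24016, 7), ())]
= [((-24016, 7), ()), ((-24016, 7), ())]

Answer: 2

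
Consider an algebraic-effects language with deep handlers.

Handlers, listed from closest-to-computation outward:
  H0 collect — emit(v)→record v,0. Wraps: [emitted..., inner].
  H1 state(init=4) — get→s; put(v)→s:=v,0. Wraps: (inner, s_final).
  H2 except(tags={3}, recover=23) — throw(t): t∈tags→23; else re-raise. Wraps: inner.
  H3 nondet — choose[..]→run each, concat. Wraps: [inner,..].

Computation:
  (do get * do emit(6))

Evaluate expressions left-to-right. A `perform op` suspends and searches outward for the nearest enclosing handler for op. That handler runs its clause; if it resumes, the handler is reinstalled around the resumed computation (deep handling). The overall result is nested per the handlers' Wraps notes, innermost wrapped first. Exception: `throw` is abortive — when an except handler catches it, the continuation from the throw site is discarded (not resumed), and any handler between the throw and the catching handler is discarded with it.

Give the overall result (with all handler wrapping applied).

Answer: [([6, 0], 4)]

Working:
get @ H1 ⇒ 4
emit(6) @ H0 ⇒ out+=6
H0 returns [6, 0]
H1 returns ([6, 0], 4)
H2 returns ([6, 0], 4)
H3 returns [([6, 0], 4)]
= [([6, 0], 4)]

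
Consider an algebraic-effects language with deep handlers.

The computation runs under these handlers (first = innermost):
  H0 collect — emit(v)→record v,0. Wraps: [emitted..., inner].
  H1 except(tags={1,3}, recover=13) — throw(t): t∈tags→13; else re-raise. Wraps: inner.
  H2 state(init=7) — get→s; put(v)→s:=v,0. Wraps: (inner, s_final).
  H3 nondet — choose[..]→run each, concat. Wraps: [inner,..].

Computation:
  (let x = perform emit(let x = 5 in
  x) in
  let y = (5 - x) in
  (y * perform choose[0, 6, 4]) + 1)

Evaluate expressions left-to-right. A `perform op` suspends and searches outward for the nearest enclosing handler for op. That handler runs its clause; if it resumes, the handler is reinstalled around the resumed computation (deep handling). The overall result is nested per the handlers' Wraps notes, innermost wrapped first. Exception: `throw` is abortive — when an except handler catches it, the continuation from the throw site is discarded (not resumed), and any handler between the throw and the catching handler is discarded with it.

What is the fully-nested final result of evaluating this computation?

Evaluation trace:
emit(5) @ H0 ⇒ out+=5
choose[0, 6, 4] @ H3
  branch[0] choose=0:
    H0 returns [5, 1]
    H1 returns [5, 1]
    H2 returns ([5, 1], 7)
    H3 returns [([5, 1], 7)]
  branch[1] choose=6:
    H0 returns [5, 31]
    H1 returns [5, 31]
    H2 returns ([5, 31], 7)
    H3 returns [([5, 31], 7)]
  branch[2] choose=4:
    H0 returns [5, 21]
    H1 returns [5, 21]
    H2 returns ([5, 21], 7)
    H3 returns [([5, 21], 7)]
= [([5, 1], 7), ([5, 31], 7), ([5, 21], 7)]

Answer: [([5, 1], 7), ([5, 31], 7), ([5, 21], 7)]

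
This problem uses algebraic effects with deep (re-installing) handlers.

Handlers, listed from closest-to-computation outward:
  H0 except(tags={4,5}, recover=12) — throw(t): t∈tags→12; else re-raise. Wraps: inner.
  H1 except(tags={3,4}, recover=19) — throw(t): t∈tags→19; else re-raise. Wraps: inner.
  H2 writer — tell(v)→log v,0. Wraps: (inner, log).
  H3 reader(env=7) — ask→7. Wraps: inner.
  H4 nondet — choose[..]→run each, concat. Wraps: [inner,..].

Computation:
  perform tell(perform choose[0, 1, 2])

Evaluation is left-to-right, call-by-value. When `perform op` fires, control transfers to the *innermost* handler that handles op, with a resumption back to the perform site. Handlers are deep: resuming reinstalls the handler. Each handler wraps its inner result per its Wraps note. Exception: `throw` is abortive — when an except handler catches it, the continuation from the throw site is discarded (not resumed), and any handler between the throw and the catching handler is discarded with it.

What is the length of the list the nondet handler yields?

Working:
choose[0, 1, 2] @ H4
  branch[0] choose=0:
    tell(0) @ H2 ⇒ log+=0
    H0 returns 0
    H1 returns 0
    H2 returns (0, (0))
    H3 returns (0, (0))
    H4 returns [(0, (0))]
  branch[1] choose=1:
    tell(1) @ H2 ⇒ log+=1
    H0 returns 0
    H1 returns 0
    H2 returns (0, (1))
    H3 returns (0, (1))
    H4 returns [(0, (1))]
  branch[2] choose=2:
    tell(2) @ H2 ⇒ log+=2
    H0 returns 0
    H1 returns 0
    H2 returns (0, (2))
    H3 returns (0, (2))
    H4 returns [(0, (2))]
= [(0, (0)), (0, (1)), (0, (2))]

Answer: 3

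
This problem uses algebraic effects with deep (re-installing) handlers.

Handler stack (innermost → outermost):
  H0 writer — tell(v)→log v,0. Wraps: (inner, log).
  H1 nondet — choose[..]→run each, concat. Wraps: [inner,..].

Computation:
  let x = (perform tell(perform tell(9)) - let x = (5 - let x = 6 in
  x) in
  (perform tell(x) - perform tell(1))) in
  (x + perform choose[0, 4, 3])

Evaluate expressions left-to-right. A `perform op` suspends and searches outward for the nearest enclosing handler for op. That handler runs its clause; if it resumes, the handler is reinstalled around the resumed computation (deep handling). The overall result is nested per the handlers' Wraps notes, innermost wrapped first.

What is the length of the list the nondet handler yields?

Answer: 3

Step-by-step:
tell(9) @ H0 ⇒ log+=9
tell(0) @ H0 ⇒ log+=0
tell(-1) @ H0 ⇒ log+=-1
tell(1) @ H0 ⇒ log+=1
choose[0, 4, 3] @ H1
  branch[0] choose=0:
    H0 returns (0, (9, 0, -1, 1))
    H1 returns [(0, (9, 0, -1, 1))]
  branch[1] choose=4:
    H0 returns (4, (9, 0, -1, 1))
    H1 returns [(4, (9, 0, -1, 1))]
  branch[2] choose=3:
    H0 returns (3, (9, 0, -1, 1))
    H1 returns [(3, (9, 0, -1, 1))]
= [(0, (9, 0, -1, 1)), (4, (9, 0, -1, 1)), (3, (9, 0, -1, 1))]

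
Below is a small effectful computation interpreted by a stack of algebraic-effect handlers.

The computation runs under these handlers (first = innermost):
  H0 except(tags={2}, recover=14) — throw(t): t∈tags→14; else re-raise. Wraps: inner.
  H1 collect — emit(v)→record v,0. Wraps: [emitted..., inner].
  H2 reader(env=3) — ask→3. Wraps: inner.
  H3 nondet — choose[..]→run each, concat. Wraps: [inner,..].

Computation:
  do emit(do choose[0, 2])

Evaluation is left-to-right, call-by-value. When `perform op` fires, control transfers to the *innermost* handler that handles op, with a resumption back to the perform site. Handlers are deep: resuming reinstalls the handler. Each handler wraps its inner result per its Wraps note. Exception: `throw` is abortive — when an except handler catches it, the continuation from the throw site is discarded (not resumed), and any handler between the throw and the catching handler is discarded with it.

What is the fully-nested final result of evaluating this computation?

Answer: [[0, 0], [2, 0]]

Evaluation trace:
choose[0, 2] @ H3
  branch[0] choose=0:
    emit(0) @ H1 ⇒ out+=0
    H0 returns 0
    H1 returns [0, 0]
    H2 returns [0, 0]
    H3 returns [[0, 0]]
  branch[1] choose=2:
    emit(2) @ H1 ⇒ out+=2
    H0 returns 0
    H1 returns [2, 0]
    H2 returns [2, 0]
    H3 returns [[2, 0]]
= [[0, 0], [2, 0]]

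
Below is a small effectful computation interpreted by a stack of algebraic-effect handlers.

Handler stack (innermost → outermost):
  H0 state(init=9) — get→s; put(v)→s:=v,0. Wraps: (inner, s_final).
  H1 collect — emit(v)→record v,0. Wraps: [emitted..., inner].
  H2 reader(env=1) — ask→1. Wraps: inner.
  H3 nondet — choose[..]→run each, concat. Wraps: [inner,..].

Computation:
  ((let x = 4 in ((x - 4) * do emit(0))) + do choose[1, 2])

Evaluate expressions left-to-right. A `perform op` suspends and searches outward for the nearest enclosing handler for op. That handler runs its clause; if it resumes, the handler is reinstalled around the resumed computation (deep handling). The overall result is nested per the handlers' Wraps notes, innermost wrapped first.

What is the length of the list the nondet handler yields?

Step-by-step:
emit(0) @ H1 ⇒ out+=0
choose[1, 2] @ H3
  branch[0] choose=1:
    H0 returns (1, 9)
    H1 returns [0, (1, 9)]
    H2 returns [0, (1, 9)]
    H3 returns [[0, (1, 9)]]
  branch[1] choose=2:
    H0 returns (2, 9)
    H1 returns [0, (2, 9)]
    H2 returns [0, (2, 9)]
    H3 returns [[0, (2, 9)]]
= [[0, (1, 9)], [0, (2, 9)]]

Answer: 2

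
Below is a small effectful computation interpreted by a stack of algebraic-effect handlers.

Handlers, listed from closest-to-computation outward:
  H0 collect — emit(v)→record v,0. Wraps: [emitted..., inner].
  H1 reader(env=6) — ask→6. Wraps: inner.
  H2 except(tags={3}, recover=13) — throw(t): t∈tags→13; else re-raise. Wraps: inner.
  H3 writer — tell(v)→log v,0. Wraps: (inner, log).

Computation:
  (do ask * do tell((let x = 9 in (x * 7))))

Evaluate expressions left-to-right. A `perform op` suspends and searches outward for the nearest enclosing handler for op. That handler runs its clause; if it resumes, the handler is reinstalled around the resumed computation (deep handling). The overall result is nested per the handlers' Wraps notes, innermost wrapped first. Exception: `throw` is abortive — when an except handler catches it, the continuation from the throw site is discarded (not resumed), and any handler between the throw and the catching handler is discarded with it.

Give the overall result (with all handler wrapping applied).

Answer: ([0], (63))

Evaluation trace:
ask @ H1 ⇒ 6
tell(63) @ H3 ⇒ log+=63
H0 returns [0]
H1 returns [0]
H2 returns [0]
H3 returns ([0], (63))
= ([0], (63))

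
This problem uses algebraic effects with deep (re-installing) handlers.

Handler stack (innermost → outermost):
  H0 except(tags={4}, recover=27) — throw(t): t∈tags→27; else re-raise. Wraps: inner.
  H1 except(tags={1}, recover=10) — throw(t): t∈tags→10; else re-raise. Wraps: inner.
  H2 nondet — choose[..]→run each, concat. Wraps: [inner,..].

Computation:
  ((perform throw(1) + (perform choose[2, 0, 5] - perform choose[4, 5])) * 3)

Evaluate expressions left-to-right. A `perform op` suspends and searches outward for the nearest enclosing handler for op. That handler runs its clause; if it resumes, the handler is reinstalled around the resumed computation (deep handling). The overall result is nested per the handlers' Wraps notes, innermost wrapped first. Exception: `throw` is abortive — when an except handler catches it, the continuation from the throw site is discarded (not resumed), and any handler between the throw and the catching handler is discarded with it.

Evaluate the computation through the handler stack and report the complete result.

Step-by-step:
throw(1) @ H0 re-raised
throw(1) @ H1 caught ⇒ 10
H2 returns [10]
= [10]

Answer: [10]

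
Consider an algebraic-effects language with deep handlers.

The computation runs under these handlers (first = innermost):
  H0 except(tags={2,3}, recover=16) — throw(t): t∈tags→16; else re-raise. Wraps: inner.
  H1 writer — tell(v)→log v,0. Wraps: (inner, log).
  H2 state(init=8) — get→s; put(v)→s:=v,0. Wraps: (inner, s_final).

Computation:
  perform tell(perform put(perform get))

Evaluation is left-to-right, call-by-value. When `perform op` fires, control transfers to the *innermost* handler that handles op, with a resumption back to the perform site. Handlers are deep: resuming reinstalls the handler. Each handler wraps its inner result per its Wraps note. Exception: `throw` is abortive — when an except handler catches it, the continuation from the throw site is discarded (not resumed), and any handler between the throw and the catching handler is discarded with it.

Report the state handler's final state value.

Working:
get @ H2 ⇒ 8
put(8) @ H2 ⇒ s:=8
tell(0) @ H1 ⇒ log+=0
H0 returns 0
H1 returns (0, (0))
H2 returns ((0, (0)), 8)
= ((0, (0)), 8)

Answer: 8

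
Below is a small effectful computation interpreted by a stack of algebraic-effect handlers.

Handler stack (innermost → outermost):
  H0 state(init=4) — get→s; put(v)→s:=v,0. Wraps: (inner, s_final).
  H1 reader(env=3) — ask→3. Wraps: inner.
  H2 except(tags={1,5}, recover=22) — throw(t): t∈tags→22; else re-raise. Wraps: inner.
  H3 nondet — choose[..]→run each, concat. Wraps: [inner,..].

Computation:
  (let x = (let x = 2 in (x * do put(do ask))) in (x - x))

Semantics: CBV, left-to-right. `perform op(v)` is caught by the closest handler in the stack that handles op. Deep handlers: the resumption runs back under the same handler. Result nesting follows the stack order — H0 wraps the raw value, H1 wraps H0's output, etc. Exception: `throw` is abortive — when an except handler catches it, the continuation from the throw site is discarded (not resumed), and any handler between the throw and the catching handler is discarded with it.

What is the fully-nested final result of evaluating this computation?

Working:
ask @ H1 ⇒ 3
put(3) @ H0 ⇒ s:=3
H0 returns (0, 3)
H1 returns (0, 3)
H2 returns (0, 3)
H3 returns [(0, 3)]
= [(0, 3)]

Answer: [(0, 3)]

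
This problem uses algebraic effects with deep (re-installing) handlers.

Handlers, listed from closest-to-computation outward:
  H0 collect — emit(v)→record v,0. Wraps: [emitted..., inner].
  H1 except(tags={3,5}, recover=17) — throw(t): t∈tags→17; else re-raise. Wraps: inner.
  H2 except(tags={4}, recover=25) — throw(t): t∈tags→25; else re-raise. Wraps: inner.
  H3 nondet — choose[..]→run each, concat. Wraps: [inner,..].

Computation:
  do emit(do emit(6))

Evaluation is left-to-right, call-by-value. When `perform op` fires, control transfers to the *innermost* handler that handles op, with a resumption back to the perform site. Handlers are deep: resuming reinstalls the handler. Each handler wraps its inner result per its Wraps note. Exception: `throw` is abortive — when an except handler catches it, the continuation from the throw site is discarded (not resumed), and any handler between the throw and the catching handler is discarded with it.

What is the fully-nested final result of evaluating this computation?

Answer: [[6, 0, 0]]

Working:
emit(6) @ H0 ⇒ out+=6
emit(0) @ H0 ⇒ out+=0
H0 returns [6, 0, 0]
H1 returns [6, 0, 0]
H2 returns [6, 0, 0]
H3 returns [[6, 0, 0]]
= [[6, 0, 0]]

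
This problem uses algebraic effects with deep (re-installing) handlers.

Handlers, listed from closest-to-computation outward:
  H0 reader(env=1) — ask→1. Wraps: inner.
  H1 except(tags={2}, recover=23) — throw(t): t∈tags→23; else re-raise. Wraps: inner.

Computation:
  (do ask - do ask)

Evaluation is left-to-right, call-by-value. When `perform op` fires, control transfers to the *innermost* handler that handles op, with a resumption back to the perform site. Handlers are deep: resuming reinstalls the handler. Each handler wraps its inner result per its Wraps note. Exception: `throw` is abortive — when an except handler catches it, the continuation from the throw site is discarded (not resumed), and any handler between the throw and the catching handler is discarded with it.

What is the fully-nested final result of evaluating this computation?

Answer: 0

Evaluation trace:
ask @ H0 ⇒ 1
ask @ H0 ⇒ 1
H0 returns 0
H1 returns 0
= 0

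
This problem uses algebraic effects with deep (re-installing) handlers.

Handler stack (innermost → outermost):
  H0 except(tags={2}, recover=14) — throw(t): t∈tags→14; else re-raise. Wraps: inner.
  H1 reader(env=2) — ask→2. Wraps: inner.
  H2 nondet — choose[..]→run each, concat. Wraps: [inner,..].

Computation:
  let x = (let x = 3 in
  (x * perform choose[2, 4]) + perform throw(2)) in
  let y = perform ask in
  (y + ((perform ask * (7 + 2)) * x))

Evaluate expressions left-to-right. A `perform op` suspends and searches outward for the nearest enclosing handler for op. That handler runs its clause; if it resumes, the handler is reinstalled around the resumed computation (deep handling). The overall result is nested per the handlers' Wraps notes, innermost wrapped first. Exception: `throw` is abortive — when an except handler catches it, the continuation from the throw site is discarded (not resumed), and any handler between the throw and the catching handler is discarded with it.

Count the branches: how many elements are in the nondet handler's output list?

Answer: 2

Step-by-step:
choose[2, 4] @ H2
  branch[0] choose=2:
    throw(2) @ H0 caught ⇒ 14
    H1 returns 14
    H2 returns [14]
  branch[1] choose=4:
    throw(2) @ H0 caught ⇒ 14
    H1 returns 14
    H2 returns [14]
= [14, 14]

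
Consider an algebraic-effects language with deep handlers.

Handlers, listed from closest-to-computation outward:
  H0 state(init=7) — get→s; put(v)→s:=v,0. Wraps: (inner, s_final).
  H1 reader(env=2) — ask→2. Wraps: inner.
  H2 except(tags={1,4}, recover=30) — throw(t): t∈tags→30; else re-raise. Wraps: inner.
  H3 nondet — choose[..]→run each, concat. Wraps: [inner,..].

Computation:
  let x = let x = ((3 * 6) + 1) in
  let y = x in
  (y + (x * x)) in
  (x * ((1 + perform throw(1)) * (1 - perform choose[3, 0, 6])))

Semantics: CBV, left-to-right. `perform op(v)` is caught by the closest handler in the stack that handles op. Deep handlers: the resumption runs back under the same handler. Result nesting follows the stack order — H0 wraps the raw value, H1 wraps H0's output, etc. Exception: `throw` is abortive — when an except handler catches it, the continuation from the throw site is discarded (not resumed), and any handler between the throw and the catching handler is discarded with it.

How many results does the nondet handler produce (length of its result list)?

Answer: 1

Step-by-step:
throw(1) @ H2 caught ⇒ 30
H3 returns [30]
= [30]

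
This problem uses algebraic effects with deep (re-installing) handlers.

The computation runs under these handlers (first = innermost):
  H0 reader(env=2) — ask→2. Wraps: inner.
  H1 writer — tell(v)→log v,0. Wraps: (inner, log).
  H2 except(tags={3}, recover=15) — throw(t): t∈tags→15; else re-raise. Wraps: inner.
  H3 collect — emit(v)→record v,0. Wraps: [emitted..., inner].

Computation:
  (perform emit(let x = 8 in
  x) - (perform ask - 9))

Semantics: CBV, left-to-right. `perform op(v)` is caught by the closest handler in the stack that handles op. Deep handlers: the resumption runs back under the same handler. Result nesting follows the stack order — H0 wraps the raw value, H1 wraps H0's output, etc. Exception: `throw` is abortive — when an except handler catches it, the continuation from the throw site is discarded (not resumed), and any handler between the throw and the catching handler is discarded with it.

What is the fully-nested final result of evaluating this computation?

Working:
emit(8) @ H3 ⇒ out+=8
ask @ H0 ⇒ 2
H0 returns 7
H1 returns (7, ())
H2 returns (7, ())
H3 returns [8, (7, ())]
= [8, (7, ())]

Answer: [8, (7, ())]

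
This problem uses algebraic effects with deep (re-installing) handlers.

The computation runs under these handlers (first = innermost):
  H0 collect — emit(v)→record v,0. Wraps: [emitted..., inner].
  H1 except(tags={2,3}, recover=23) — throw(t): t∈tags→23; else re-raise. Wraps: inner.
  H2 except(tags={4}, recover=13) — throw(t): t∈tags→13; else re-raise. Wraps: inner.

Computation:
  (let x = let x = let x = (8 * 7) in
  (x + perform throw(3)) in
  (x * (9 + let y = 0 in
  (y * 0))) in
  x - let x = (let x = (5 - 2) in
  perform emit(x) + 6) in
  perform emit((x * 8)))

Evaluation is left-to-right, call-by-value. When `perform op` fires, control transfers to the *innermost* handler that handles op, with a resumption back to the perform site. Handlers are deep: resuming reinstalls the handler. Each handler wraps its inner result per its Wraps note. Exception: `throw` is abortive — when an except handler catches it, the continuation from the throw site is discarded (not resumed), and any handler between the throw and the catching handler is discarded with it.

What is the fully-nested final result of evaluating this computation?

Step-by-step:
throw(3) @ H1 caught ⇒ 23
H2 returns 23
= 23

Answer: 23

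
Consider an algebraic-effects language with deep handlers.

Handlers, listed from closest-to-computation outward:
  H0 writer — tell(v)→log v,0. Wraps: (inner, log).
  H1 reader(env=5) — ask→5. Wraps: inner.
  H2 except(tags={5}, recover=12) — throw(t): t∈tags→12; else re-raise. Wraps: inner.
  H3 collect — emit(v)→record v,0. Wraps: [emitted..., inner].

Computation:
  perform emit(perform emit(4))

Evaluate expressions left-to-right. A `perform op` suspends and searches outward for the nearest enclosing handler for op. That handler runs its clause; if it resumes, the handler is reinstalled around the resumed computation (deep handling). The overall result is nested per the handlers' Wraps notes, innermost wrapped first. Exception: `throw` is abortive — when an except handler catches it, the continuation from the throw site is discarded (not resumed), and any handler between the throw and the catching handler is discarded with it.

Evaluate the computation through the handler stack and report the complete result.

Answer: [4, 0, (0, ())]

Working:
emit(4) @ H3 ⇒ out+=4
emit(0) @ H3 ⇒ out+=0
H0 returns (0, ())
H1 returns (0, ())
H2 returns (0, ())
H3 returns [4, 0, (0, ())]
= [4, 0, (0, ())]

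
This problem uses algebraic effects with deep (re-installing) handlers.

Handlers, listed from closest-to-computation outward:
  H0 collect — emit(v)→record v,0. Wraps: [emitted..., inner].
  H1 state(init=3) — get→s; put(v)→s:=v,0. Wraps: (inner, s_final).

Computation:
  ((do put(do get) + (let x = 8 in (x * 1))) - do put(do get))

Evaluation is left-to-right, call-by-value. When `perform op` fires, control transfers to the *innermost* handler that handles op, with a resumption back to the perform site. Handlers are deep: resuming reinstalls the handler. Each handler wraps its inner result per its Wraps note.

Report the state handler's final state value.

Answer: 3

Evaluation trace:
get @ H1 ⇒ 3
put(3) @ H1 ⇒ s:=3
get @ H1 ⇒ 3
put(3) @ H1 ⇒ s:=3
H0 returns [8]
H1 returns ([8], 3)
= ([8], 3)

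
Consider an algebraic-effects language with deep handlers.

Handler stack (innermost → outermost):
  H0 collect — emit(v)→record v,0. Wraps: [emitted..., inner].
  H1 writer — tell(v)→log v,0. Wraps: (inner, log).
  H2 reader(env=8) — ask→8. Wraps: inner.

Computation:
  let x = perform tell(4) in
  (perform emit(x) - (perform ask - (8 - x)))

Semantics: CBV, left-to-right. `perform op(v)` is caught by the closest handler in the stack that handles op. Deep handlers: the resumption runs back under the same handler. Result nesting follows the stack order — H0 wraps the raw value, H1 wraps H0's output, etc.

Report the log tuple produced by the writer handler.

Step-by-step:
tell(4) @ H1 ⇒ log+=4
emit(0) @ H0 ⇒ out+=0
ask @ H2 ⇒ 8
H0 returns [0, 0]
H1 returns ([0, 0], (4))
H2 returns ([0, 0], (4))
= ([0, 0], (4))

Answer: (4)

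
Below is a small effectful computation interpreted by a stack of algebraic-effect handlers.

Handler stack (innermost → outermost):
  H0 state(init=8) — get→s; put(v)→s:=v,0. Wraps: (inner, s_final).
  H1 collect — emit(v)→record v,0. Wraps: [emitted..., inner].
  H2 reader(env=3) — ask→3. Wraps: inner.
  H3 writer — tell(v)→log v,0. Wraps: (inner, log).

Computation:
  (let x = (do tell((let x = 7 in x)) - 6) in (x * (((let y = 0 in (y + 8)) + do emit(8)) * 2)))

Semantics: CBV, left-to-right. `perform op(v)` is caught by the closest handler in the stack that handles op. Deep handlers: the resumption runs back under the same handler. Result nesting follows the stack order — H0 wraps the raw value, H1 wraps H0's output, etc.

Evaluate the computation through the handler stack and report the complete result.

Answer: ([8, (-96, 8)], (7))

Step-by-step:
tell(7) @ H3 ⇒ log+=7
emit(8) @ H1 ⇒ out+=8
H0 returns (-96, 8)
H1 returns [8, (-96, 8)]
H2 returns [8, (-96, 8)]
H3 returns ([8, (-96, 8)], (7))
= ([8, (-96, 8)], (7))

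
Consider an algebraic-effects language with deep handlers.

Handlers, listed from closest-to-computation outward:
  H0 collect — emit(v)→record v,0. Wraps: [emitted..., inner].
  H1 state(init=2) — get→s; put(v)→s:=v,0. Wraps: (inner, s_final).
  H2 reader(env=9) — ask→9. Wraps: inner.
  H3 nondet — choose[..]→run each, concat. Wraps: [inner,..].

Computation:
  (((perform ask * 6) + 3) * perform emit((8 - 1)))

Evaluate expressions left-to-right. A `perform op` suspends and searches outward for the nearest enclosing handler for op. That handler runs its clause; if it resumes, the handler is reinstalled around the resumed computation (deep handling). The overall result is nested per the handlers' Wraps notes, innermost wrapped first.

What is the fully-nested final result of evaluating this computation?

Answer: [([7, 0], 2)]

Evaluation trace:
ask @ H2 ⇒ 9
emit(7) @ H0 ⇒ out+=7
H0 returns [7, 0]
H1 returns ([7, 0], 2)
H2 returns ([7, 0], 2)
H3 returns [([7, 0], 2)]
= [([7, 0], 2)]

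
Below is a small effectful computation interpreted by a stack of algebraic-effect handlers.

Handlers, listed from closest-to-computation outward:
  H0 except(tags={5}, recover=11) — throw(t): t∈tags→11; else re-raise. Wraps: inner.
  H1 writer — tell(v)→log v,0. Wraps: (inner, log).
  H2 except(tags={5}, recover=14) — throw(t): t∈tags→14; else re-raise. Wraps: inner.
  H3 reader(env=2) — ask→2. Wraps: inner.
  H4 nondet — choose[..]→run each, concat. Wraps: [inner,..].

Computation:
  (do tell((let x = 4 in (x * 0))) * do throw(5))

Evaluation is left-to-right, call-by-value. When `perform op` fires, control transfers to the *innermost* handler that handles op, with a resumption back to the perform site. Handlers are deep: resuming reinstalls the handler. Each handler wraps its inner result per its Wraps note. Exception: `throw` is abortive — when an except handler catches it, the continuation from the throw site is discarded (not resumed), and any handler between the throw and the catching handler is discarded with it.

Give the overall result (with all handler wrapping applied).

Answer: [(11, (0))]

Working:
tell(0) @ H1 ⇒ log+=0
throw(5) @ H0 caught ⇒ 11
H1 returns (11, (0))
H2 returns (11, (0))
H3 returns (11, (0))
H4 returns [(11, (0))]
= [(11, (0))]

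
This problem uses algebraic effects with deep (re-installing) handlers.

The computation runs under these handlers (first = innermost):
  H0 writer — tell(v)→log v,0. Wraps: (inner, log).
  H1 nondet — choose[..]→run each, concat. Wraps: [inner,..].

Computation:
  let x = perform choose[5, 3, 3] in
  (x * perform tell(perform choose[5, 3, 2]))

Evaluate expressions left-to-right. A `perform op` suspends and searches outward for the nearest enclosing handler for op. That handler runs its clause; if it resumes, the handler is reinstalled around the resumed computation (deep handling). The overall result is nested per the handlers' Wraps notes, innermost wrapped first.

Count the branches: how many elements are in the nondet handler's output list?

Answer: 9

Working:
choose[5, 3, 3] @ H1
  branch[0] choose=5:
    choose[5, 3, 2] @ H1
      branch[0] choose=5:
        tell(5) @ H0 ⇒ log+=5
        H0 returns (0, (5))
        H1 returns [(0, (5))]
      branch[1] choose=3:
        tell(3) @ H0 ⇒ log+=3
        H0 returns (0, (3))
        H1 returns [(0, (3))]
      branch[2] choose=2:
        tell(2) @ H0 ⇒ log+=2
        H0 returns (0, (2))
        H1 returns [(0, (2))]
  branch[1] choose=3:
    choose[5, 3, 2] @ H1
      branch[0] choose=5:
        tell(5) @ H0 ⇒ log+=5
        H0 returns (0, (5))
        H1 returns [(0, (5))]
      branch[1] choose=3:
        tell(3) @ H0 ⇒ log+=3
        H0 returns (0, (3))
        H1 returns [(0, (3))]
      branch[2] choose=2:
        tell(2) @ H0 ⇒ log+=2
        H0 returns (0, (2))
        H1 returns [(0, (2))]
  branch[2] choose=3:
    choose[5, 3, 2] @ H1
      branch[0] choose=5:
        tell(5) @ H0 ⇒ log+=5
        H0 returns (0, (5))
        H1 returns [(0, (5))]
      branch[1] choose=3:
        tell(3) @ H0 ⇒ log+=3
        H0 returns (0, (3))
        H1 returns [(0, (3))]
      branch[2] choose=2:
        tell(2) @ H0 ⇒ log+=2
        H0 returns (0, (2))
        H1 returns [(0, (2))]
= [(0, (5)), (0, (3)), (0, (2)), (0, (5)), (0, (3)), (0, (2)), (0, (5)), (0, (3)), (0, (2))]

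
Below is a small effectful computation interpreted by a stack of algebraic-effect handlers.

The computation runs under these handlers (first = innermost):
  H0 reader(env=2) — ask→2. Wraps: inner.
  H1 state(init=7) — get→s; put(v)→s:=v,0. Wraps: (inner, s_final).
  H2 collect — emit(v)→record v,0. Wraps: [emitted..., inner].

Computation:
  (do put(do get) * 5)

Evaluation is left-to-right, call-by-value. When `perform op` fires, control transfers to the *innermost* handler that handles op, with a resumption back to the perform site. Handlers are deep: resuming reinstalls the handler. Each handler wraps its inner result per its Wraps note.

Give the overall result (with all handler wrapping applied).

Evaluation trace:
get @ H1 ⇒ 7
put(7) @ H1 ⇒ s:=7
H0 returns 0
H1 returns (0, 7)
H2 returns [(0, 7)]
= [(0, 7)]

Answer: [(0, 7)]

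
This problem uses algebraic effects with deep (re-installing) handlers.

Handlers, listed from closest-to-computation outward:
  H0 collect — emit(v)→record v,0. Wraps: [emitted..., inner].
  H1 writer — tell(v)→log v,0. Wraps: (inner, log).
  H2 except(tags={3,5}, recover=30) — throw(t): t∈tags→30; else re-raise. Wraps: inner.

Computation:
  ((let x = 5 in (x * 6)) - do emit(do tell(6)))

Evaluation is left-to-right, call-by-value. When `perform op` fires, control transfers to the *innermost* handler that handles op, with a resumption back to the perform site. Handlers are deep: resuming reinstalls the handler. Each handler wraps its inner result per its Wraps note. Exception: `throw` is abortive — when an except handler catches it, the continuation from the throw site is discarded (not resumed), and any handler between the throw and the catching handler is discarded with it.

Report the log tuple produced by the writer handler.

Answer: (6)

Step-by-step:
tell(6) @ H1 ⇒ log+=6
emit(0) @ H0 ⇒ out+=0
H0 returns [0, 30]
H1 returns ([0, 30], (6))
H2 returns ([0, 30], (6))
= ([0, 30], (6))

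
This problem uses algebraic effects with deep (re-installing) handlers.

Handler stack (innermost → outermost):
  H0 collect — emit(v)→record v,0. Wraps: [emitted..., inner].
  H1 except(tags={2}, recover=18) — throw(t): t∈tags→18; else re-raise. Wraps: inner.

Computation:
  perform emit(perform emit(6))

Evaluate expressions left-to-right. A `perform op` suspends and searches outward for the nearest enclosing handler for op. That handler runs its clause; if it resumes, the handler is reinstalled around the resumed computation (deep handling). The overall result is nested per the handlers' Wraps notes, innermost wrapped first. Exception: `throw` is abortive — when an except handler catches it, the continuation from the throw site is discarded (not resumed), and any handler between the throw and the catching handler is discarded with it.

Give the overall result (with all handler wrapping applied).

Working:
emit(6) @ H0 ⇒ out+=6
emit(0) @ H0 ⇒ out+=0
H0 returns [6, 0, 0]
H1 returns [6, 0, 0]
= [6, 0, 0]

Answer: [6, 0, 0]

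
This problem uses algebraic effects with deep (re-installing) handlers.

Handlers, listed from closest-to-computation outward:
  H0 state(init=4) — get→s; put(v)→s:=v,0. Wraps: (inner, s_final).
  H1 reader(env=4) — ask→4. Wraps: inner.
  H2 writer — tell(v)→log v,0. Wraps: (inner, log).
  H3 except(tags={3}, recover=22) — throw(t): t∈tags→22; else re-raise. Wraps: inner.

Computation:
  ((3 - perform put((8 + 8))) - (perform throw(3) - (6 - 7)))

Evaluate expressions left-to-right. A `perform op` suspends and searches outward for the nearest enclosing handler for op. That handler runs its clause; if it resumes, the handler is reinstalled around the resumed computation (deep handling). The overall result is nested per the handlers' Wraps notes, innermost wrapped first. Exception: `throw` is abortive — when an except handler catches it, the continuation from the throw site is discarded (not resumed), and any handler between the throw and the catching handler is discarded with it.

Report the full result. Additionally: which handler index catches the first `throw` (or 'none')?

Answer: 22 ; first throw caught by: H3

Evaluation trace:
put(16) @ H0 ⇒ s:=16
throw(3) @ H3 caught ⇒ 22
= 22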